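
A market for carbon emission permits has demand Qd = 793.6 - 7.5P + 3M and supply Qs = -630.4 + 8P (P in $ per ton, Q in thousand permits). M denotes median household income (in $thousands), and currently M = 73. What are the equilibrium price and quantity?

With M = 73, demand is Qd = 1012.6 - 7.5P.
At equilibrium Qd = Qs, so 1012.6 - 7.5P = -630.4 + 8P; collecting terms, 1643 = 15.5P and P* = 106.
Plugging P* into demand: Q* = 1012.6 - 7.5(106) = 217.6.

P* = 106, Q* = 217.6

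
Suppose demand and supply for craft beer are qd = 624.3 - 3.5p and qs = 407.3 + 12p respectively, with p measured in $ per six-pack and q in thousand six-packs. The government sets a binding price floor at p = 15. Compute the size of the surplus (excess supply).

At p = 15: qd = 571.8 and qs = 587.3.
Surplus = qs - qd = 587.3 - 571.8 = 15.5.

Surplus = 15.5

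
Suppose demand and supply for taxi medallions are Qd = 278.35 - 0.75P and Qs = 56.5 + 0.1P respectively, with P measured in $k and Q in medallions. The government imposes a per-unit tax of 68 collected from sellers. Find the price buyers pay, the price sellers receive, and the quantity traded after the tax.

Sellers keep P_s = P_b - 68 per unit, so supply in terms of the buyer price is Qs = 49.7 + 0.1P_b.
Equate demand and the shifted supply: 278.35 - 0.75P_b = 49.7 + 0.1P_b, giving 0.85P_b = 228.65, so P_b = 269.
Then P_s = 269 - 68 = 201 and Q = 278.35 - 0.75(269) = 76.6.

P_b = 269, P_s = 201, Q = 76.6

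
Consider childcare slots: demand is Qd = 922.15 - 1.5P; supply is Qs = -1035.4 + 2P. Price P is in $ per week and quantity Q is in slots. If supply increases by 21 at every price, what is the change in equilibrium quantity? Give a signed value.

At equilibrium Qd = Qs, so 922.15 - 1.5P = -1035.4 + 2P; collecting terms, 1957.55 = 3.5P and P* = 559.3.
Substitute back: Q* = 922.15 - 1.5(559.3) = 83.2.
After the shift, supply is Qs = -1014.4 + 2P.
The new intersection has 1936.55 = 3.5P, i.e. P = 553.3, Q = 92.2.
ΔQ = 92.2 - 83.2 = 9.

ΔQ = 9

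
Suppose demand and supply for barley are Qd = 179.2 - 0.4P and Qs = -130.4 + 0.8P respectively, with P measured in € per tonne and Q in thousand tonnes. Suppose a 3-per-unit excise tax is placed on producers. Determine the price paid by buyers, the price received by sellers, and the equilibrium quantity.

P_b = 260, P_s = 257, Q = 75.2

With a tax of 3 on producers, they supply based on the net price P_s = P_b - 3, so Qs = -132.8 + 0.8P_b.
Market clearing requires 179.2 - 0.4P_b = -132.8 + 0.8P_b; hence 312 = 1.2P_b and P_b = 260.
Then P_s = 260 - 3 = 257 and Q = 179.2 - 0.4(260) = 75.2.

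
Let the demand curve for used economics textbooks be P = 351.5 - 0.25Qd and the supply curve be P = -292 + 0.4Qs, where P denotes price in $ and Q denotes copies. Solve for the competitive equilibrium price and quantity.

Solving each curve for Q: Qd = 1406 - 4P and Qs = 730 + 2.5P.
Set Qd = Qs: 1406 - 4P = 730 + 2.5P, so 676 = 6.5P and P* = 104.
Plugging P* into demand: Q* = 1406 - 4(104) = 990.

P* = 104, Q* = 990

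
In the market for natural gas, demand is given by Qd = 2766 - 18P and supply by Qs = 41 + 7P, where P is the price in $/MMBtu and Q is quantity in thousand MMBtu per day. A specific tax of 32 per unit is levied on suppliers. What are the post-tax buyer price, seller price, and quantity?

P_b = 117.96, P_s = 85.96, Q = 642.72

With a tax of 32 on suppliers, they supply based on the net price P_s = P_b - 32, so Qs = -183 + 7P_b.
Set Qd = Qs: 2766 - 18P_b = -183 + 7P_b, so 2949 = 25P_b and P_b = 117.96.
Then P_s = 117.96 - 32 = 85.96 and Q = 2766 - 18(117.96) = 642.72.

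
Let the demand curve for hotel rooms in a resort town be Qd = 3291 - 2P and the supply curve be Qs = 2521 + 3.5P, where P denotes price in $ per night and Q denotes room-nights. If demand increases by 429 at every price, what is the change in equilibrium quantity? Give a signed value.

Equating demand and supply, 3291 - 2P = 2521 + 3.5P gives 5.5P = 770, so P* = 140.
Plugging P* into demand: Q* = 3291 - 2(140) = 3011.
After the shift, demand is Qd = 3720 - 2P.
The new intersection has 1199 = 5.5P, i.e. P = 218, Q = 3284.
ΔQ = 3284 - 3011 = 273.

ΔQ = 273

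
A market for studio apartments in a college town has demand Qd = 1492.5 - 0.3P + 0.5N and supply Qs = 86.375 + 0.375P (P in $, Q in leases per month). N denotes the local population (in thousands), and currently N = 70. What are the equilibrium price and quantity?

With N = 70, demand is Qd = 1527.5 - 0.3P.
The market clears where 1527.5 - 0.3P = 86.375 + 0.375P. Rearranging, 0.675P = 1441.125, hence P* = 2135.
Substitute back: Q* = 1527.5 - 0.3(2135) = 887.

P* = 2135, Q* = 887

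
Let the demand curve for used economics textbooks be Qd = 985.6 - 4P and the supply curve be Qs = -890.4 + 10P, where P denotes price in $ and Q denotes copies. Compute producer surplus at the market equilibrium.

Producer surplus = 10107.008

At equilibrium Qd = Qs, so 985.6 - 4P = -890.4 + 10P; collecting terms, 1876 = 14P and P* = 134.
Then Q* = 985.6 - 4(134) = 449.6.
Supply choke price (Qs = 0): P = 89.04. Producer surplus = ½ × (134 - 89.04) × 449.6 = 10107.008.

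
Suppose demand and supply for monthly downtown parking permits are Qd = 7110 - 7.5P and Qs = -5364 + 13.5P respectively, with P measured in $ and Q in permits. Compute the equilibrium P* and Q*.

P* = 594, Q* = 2655

Equating demand and supply, 7110 - 7.5P = -5364 + 13.5P gives 21P = 12474, so P* = 594.
From the demand curve, Q* = 7110 - 7.5(594) = 2655.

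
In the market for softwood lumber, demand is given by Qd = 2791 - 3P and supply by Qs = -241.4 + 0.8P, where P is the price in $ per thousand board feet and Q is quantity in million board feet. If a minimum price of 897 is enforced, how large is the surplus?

At P = 897: Qd = 100 and Qs = 476.2.
Surplus = Qs - Qd = 476.2 - 100 = 376.2.

Surplus = 376.2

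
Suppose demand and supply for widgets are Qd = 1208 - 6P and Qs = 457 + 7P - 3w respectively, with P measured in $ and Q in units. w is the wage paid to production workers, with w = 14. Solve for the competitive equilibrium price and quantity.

With w = 14, supply is Qs = 415 + 7P.
The market clears where 1208 - 6P = 415 + 7P. Rearranging, 13P = 793, hence P* = 61.
Substitute back: Q* = 1208 - 6(61) = 842.

P* = 61, Q* = 842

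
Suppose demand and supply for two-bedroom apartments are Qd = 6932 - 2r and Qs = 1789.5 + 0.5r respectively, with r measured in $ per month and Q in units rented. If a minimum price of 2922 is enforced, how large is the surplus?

Evaluating both curves at the floor price 2922 gives Qd = 1088, Qs = 3250.5.
Surplus = Qs - Qd = 3250.5 - 1088 = 2162.5.

Surplus = 2162.5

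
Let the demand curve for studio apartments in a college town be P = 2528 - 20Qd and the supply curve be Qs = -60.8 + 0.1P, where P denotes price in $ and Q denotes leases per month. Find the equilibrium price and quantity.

In direct form, Qd = 126.4 - 0.05P.
At equilibrium Qd = Qs, so 126.4 - 0.05P = -60.8 + 0.1P; collecting terms, 187.2 = 0.15P and P* = 1248.
Then Q* = 126.4 - 0.05(1248) = 64.

P* = 1248, Q* = 64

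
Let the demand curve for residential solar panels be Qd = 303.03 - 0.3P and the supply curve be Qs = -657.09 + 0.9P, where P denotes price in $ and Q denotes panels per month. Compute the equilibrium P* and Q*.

Equating demand and supply, 303.03 - 0.3P = -657.09 + 0.9P gives 1.2P = 960.12, so P* = 800.1.
Substitute back: Q* = 303.03 - 0.3(800.1) = 63.

P* = 800.1, Q* = 63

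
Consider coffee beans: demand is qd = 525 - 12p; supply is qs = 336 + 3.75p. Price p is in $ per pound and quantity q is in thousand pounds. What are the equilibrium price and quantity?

Set qd = qs: 525 - 12p = 336 + 3.75p, so 189 = 15.75p and p* = 12.
Substitute back: q* = 525 - 12(12) = 381.

p* = 12, q* = 381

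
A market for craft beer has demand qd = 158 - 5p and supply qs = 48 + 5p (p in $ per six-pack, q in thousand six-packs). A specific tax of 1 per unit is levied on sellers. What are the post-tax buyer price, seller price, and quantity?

With a tax of 1 on sellers, they supply based on the net price p_s = p_b - 1, so qs = 43 + 5p_b.
Market clearing requires 158 - 5p_b = 43 + 5p_b; hence 115 = 10p_b and p_b = 11.5.
Then p_s = 11.5 - 1 = 10.5 and q = 158 - 5(11.5) = 100.5.

p_b = 11.5, p_s = 10.5, q = 100.5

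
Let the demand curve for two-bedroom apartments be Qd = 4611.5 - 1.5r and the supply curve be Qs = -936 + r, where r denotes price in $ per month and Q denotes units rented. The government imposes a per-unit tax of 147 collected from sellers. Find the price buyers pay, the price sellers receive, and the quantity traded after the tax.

Sellers keep r_s = r_b - 147 per unit, so supply in terms of the buyer price is Qs = -1083 + r_b.
Set Qd = Qs: 4611.5 - 1.5r_b = -1083 + r_b, so 5694.5 = 2.5r_b and r_b = 2277.8.
Then r_s = 2277.8 - 147 = 2130.8 and Q = 4611.5 - 1.5(2277.8) = 1194.8.

r_b = 2277.8, r_s = 2130.8, Q = 1194.8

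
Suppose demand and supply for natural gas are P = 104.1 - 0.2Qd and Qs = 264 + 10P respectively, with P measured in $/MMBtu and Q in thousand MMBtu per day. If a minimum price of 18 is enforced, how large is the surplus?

Inverting to quantity form: Qd = 520.5 - 5P.
At P = 18: Qd = 430.5 and Qs = 444.
Surplus = Qs - Qd = 444 - 430.5 = 13.5.

Surplus = 13.5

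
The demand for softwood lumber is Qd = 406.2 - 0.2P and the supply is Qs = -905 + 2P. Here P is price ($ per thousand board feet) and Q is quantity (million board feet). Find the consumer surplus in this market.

Consumer surplus = 205922.5

Set Qd = Qs: 406.2 - 0.2P = -905 + 2P, so 1311.2 = 2.2P and P* = 596.
Then Q* = 406.2 - 0.2(596) = 287.
Demand choke price (Qd = 0): P = 406.2/0.2 = 2031. Consumer surplus = ½ × (2031 - 596) × 287 = 205922.5.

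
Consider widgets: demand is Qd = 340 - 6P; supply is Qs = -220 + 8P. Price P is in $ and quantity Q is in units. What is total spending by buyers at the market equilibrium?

The market clears where 340 - 6P = -220 + 8P. Rearranging, 14P = 560, hence P* = 40.
Plugging P* into demand: Q* = 340 - 6(40) = 100.
Total spending by buyers = P* × Q* = 40 × 100 = 4000.

Total spending by buyers = 4000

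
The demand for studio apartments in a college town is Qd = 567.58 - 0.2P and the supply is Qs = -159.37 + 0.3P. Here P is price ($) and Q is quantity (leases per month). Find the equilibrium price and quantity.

P* = 1453.9, Q* = 276.8

At equilibrium Qd = Qs, so 567.58 - 0.2P = -159.37 + 0.3P; collecting terms, 726.95 = 0.5P and P* = 1453.9.
Then Q* = 567.58 - 0.2(1453.9) = 276.8.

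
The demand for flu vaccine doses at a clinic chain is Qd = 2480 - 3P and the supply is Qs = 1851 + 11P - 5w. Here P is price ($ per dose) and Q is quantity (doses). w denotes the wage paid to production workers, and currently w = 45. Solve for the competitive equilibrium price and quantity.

With w = 45, supply is Qs = 1626 + 11P.
The market clears where 2480 - 3P = 1626 + 11P. Rearranging, 14P = 854, hence P* = 61.
Plugging P* into demand: Q* = 2480 - 3(61) = 2297.

P* = 61, Q* = 2297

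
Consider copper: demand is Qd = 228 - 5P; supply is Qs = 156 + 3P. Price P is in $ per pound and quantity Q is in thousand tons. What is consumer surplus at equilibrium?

Consumer surplus = 3348.9

At equilibrium Qd = Qs, so 228 - 5P = 156 + 3P; collecting terms, 72 = 8P and P* = 9.
Then Q* = 228 - 5(9) = 183.
Demand choke price (Qd = 0): P = 228/5 = 45.6. Consumer surplus = ½ × (45.6 - 9) × 183 = 3348.9.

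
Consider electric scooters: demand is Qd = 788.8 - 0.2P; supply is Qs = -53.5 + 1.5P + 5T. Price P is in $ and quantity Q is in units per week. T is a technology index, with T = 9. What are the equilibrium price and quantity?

P* = 469, Q* = 695

With T = 9, supply is Qs = -8.5 + 1.5P.
The market clears where 788.8 - 0.2P = -8.5 + 1.5P. Rearranging, 1.7P = 797.3, hence P* = 469.
Plugging P* into demand: Q* = 788.8 - 0.2(469) = 695.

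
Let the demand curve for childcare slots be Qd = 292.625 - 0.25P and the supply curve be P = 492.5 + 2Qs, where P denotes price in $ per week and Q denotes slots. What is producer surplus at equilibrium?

In direct form, Qs = -246.25 + 0.5P.
Set Qd = Qs: 292.625 - 0.25P = -246.25 + 0.5P, so 538.875 = 0.75P and P* = 718.5.
Then Q* = 292.625 - 0.25(718.5) = 113.
Supply choke price (Qs = 0): P = 492.5. Producer surplus = ½ × (718.5 - 492.5) × 113 = 12769.

Producer surplus = 12769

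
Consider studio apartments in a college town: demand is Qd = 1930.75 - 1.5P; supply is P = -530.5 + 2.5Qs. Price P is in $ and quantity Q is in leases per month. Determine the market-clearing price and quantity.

In direct form, Qs = 212.2 + 0.4P.
At equilibrium Qd = Qs, so 1930.75 - 1.5P = 212.2 + 0.4P; collecting terms, 1718.55 = 1.9P and P* = 904.5.
From the demand curve, Q* = 1930.75 - 1.5(904.5) = 574.

P* = 904.5, Q* = 574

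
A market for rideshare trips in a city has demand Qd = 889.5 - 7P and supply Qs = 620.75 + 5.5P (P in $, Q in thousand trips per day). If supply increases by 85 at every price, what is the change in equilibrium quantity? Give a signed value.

At equilibrium Qd = Qs, so 889.5 - 7P = 620.75 + 5.5P; collecting terms, 268.75 = 12.5P and P* = 21.5.
Plugging P* into demand: Q* = 889.5 - 7(21.5) = 739.
After the shift, supply is Qs = 705.75 + 5.5P.
Re-solving, 12.5P = 183.75 gives P = 14.7 and Q = 786.6.
ΔQ = 786.6 - 739 = 47.6.

ΔQ = 47.6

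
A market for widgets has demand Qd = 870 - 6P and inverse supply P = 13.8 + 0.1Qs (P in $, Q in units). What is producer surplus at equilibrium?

Producer surplus = 12103.2

In direct form, Qs = -138 + 10P.
The market clears where 870 - 6P = -138 + 10P. Rearranging, 16P = 1008, hence P* = 63.
Substitute back: Q* = 870 - 6(63) = 492.
Supply choke price (Qs = 0): P = 13.8. Producer surplus = ½ × (63 - 13.8) × 492 = 12103.2.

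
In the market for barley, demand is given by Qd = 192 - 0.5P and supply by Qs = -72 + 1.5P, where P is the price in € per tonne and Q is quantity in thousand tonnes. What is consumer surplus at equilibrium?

Consumer surplus = 15876

The market clears where 192 - 0.5P = -72 + 1.5P. Rearranging, 2P = 264, hence P* = 132.
From the demand curve, Q* = 192 - 0.5(132) = 126.
Demand choke price (Qd = 0): P = 192/0.5 = 384. Consumer surplus = ½ × (384 - 132) × 126 = 15876.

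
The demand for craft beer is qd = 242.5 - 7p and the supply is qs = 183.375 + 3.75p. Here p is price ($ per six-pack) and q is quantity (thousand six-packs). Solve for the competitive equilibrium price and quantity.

p* = 5.5, q* = 204

Equating demand and supply, 242.5 - 7p = 183.375 + 3.75p gives 10.75p = 59.125, so p* = 5.5.
Then q* = 242.5 - 7(5.5) = 204.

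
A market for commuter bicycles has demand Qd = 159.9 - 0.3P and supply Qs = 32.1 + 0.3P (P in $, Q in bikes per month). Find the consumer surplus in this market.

Consumer surplus = 15360

Equating demand and supply, 159.9 - 0.3P = 32.1 + 0.3P gives 0.6P = 127.8, so P* = 213.
Plugging P* into demand: Q* = 159.9 - 0.3(213) = 96.
Demand choke price (Qd = 0): P = 159.9/0.3 = 533. Consumer surplus = ½ × (533 - 213) × 96 = 15360.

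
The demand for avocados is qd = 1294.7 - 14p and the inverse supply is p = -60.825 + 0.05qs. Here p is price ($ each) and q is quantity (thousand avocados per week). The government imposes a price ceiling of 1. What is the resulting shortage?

In direct form, qs = 1216.5 + 20p.
At p = 1: qd = 1280.7 and qs = 1236.5.
Shortage = qd - qs = 1280.7 - 1236.5 = 44.2.

Shortage = 44.2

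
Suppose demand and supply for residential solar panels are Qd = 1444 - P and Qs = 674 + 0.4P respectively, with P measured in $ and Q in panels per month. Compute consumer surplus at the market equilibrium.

Consumer surplus = 399618

Set Qd = Qs: 1444 - P = 674 + 0.4P, so 770 = 1.4P and P* = 550.
Plugging P* into demand: Q* = 1444 - 550 = 894.
Demand choke price (Qd = 0): P = 1444. Consumer surplus = ½ × (1444 - 550) × 894 = 399618.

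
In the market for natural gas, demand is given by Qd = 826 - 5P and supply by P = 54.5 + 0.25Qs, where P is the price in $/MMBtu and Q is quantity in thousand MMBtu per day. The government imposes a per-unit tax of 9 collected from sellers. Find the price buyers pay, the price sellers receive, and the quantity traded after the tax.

In direct form, Qs = -218 + 4P.
With a tax of 9 on sellers, they supply based on the net price P_s = P_b - 9, so Qs = -254 + 4P_b.
Equate demand and the shifted supply: 826 - 5P_b = -254 + 4P_b, giving 9P_b = 1080, so P_b = 120.
So P_s = 111 and the quantity traded is Q = 826 - 5(120) = 226.

P_b = 120, P_s = 111, Q = 226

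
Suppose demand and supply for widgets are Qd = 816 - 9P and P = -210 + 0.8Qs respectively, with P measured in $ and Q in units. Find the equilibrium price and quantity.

Solving each curve for Q: Qs = 262.5 + 1.25P.
At equilibrium Qd = Qs, so 816 - 9P = 262.5 + 1.25P; collecting terms, 553.5 = 10.25P and P* = 54.
Then Q* = 816 - 9(54) = 330.

P* = 54, Q* = 330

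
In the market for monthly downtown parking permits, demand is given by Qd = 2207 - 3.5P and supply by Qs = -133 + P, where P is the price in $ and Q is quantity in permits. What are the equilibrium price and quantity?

P* = 520, Q* = 387

The market clears where 2207 - 3.5P = -133 + P. Rearranging, 4.5P = 2340, hence P* = 520.
Plugging P* into demand: Q* = 2207 - 3.5(520) = 387.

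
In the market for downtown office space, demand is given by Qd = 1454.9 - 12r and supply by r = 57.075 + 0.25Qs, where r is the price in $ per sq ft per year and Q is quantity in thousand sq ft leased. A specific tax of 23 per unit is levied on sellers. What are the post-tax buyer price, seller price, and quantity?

r_b = 110.95, r_s = 87.95, Q = 123.5

Rewriting in direct form: Qs = -228.3 + 4r.
The tax drives a wedge r_b - r_s = 23. Substituting r_s = r_b - 23 into supply: Qs = -320.3 + 4r_b.
Set Qd = Qs: 1454.9 - 12r_b = -320.3 + 4r_b, so 1775.2 = 16r_b and r_b = 110.95.
Then r_s = 110.95 - 23 = 87.95 and Q = 1454.9 - 12(110.95) = 123.5.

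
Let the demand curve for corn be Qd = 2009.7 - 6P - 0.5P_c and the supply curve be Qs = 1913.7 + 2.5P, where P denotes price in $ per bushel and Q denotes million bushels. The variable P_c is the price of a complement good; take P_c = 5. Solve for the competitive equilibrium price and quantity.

With P_c = 5, demand is Qd = 2007.2 - 6P.
At equilibrium Qd = Qs, so 2007.2 - 6P = 1913.7 + 2.5P; collecting terms, 93.5 = 8.5P and P* = 11.
Plugging P* into demand: Q* = 2007.2 - 6(11) = 1941.2.

P* = 11, Q* = 1941.2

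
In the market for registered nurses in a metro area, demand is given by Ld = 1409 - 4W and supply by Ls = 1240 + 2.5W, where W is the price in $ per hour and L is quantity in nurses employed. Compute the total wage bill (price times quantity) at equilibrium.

The total wage bill = 33930

The market clears where 1409 - 4W = 1240 + 2.5W. Rearranging, 6.5W = 169, hence W* = 26.
Then L* = 1409 - 4(26) = 1305.
The total wage bill = W* × L* = 26 × 1305 = 33930.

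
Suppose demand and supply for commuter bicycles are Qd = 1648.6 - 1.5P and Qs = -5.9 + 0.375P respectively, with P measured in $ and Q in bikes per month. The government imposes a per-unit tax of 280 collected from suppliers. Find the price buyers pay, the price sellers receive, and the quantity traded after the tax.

P_b = 938.4, P_s = 658.4, Q = 241

With a tax of 280 on suppliers, they supply based on the net price P_s = P_b - 280, so Qs = -110.9 + 0.375P_b.
Market clearing requires 1648.6 - 1.5P_b = -110.9 + 0.375P_b; hence 1759.5 = 1.875P_b and P_b = 938.4.
So P_s = 658.4 and the quantity traded is Q = 1648.6 - 1.5(938.4) = 241.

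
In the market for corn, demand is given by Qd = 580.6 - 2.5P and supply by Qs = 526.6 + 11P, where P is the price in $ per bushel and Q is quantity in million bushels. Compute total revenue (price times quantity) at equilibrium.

Total revenue = 2282.4

Set Qd = Qs: 580.6 - 2.5P = 526.6 + 11P, so 54 = 13.5P and P* = 4.
Plugging P* into demand: Q* = 580.6 - 2.5(4) = 570.6.
Total revenue = P* × Q* = 4 × 570.6 = 2282.4.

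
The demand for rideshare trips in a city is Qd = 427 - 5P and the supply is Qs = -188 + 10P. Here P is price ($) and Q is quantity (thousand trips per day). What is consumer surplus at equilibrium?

Set Qd = Qs: 427 - 5P = -188 + 10P, so 615 = 15P and P* = 41.
Plugging P* into demand: Q* = 427 - 5(41) = 222.
Demand choke price (Qd = 0): P = 427/5 = 85.4. Consumer surplus = ½ × (85.4 - 41) × 222 = 4928.4.

Consumer surplus = 4928.4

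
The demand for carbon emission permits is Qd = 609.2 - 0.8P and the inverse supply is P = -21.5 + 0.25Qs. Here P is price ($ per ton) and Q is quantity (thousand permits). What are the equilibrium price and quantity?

Rewriting in direct form: Qs = 86 + 4P.
At equilibrium Qd = Qs, so 609.2 - 0.8P = 86 + 4P; collecting terms, 523.2 = 4.8P and P* = 109.
Then Q* = 609.2 - 0.8(109) = 522.

P* = 109, Q* = 522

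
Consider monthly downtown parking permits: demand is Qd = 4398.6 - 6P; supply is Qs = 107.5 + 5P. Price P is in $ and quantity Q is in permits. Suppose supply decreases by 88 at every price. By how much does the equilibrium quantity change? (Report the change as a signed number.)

Set Qd = Qs: 4398.6 - 6P = 107.5 + 5P, so 4291.1 = 11P and P* = 390.1.
From the demand curve, Q* = 4398.6 - 6(390.1) = 2058.
After the shift, supply is Qs = 19.5 + 5P.
New equilibrium: 4379.1 = 11P, so P = 398.1 and Q = 2010.
ΔQ = 2010 - 2058 = -48.

ΔQ = -48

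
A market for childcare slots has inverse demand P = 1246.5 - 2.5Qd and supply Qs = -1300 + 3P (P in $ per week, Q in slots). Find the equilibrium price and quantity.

P* = 529, Q* = 287

Solving each curve for Q: Qd = 498.6 - 0.4P.
The market clears where 498.6 - 0.4P = -1300 + 3P. Rearranging, 3.4P = 1798.6, hence P* = 529.
Substitute back: Q* = 498.6 - 0.4(529) = 287.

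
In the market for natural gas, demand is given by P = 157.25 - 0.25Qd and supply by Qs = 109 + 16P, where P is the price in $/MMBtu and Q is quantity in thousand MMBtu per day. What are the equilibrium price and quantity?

In direct form, Qd = 629 - 4P.
The market clears where 629 - 4P = 109 + 16P. Rearranging, 20P = 520, hence P* = 26.
Plugging P* into demand: Q* = 629 - 4(26) = 525.

P* = 26, Q* = 525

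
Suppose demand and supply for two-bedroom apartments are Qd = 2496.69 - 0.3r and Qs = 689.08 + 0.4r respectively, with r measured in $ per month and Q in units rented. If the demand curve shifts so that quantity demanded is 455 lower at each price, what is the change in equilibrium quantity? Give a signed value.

The market clears where 2496.69 - 0.3r = 689.08 + 0.4r. Rearranging, 0.7r = 1807.61, hence r* = 2582.3.
Then Q* = 2496.69 - 0.3(2582.3) = 1722.
After the shift, demand is Qd = 2041.69 - 0.3r.
The new intersection has 1352.61 = 0.7r, i.e. r = 1932.3, Q = 1462.
ΔQ = 1462 - 1722 = -260.

ΔQ = -260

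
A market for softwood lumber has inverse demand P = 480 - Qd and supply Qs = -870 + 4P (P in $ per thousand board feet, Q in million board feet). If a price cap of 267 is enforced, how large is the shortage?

Inverting to quantity form: Qd = 480 - P.
With P fixed at 267, quantity demanded is 213 and quantity supplied is 198.
Shortage = Qd - Qs = 213 - 198 = 15.

Shortage = 15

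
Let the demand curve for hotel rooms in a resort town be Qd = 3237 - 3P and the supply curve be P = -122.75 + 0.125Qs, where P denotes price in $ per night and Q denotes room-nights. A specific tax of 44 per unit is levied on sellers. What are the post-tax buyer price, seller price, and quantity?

In direct form, Qs = 982 + 8P.
With a tax of 44 on sellers, they supply based on the net price P_s = P_b - 44, so Qs = 630 + 8P_b.
Equate demand and the shifted supply: 3237 - 3P_b = 630 + 8P_b, giving 11P_b = 2607, so P_b = 237.
Then P_s = 237 - 44 = 193 and Q = 3237 - 3(237) = 2526.

P_b = 237, P_s = 193, Q = 2526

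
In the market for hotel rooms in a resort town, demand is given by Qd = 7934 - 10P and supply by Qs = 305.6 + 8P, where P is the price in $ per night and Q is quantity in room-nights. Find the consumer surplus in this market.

Set Qd = Qs: 7934 - 10P = 305.6 + 8P, so 7628.4 = 18P and P* = 423.8.
Substitute back: Q* = 7934 - 10(423.8) = 3696.
Demand choke price (Qd = 0): P = 7934/10 = 793.4. Consumer surplus = ½ × (793.4 - 423.8) × 3696 = 683020.8.

Consumer surplus = 683020.8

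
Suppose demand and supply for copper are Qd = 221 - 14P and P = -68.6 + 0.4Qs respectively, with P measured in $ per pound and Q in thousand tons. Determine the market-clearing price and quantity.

P* = 3, Q* = 179

Solving each curve for Q: Qs = 171.5 + 2.5P.
Set Qd = Qs: 221 - 14P = 171.5 + 2.5P, so 49.5 = 16.5P and P* = 3.
Plugging P* into demand: Q* = 221 - 14(3) = 179.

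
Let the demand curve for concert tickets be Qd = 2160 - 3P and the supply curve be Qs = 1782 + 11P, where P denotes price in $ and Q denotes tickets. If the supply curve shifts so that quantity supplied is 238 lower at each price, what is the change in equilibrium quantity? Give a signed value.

ΔQ = -51

At equilibrium Qd = Qs, so 2160 - 3P = 1782 + 11P; collecting terms, 378 = 14P and P* = 27.
Substitute back: Q* = 2160 - 3(27) = 2079.
After the shift, supply is Qs = 1544 + 11P.
Re-solving, 14P = 616 gives P = 44 and Q = 2028.
ΔQ = 2028 - 2079 = -51.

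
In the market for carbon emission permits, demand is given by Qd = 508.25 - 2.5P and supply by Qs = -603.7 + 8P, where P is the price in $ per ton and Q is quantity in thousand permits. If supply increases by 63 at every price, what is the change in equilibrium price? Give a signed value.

The market clears where 508.25 - 2.5P = -603.7 + 8P. Rearranging, 10.5P = 1111.95, hence P* = 105.9.
Plugging P* into demand: Q* = 508.25 - 2.5(105.9) = 243.5.
After the shift, supply is Qs = -540.7 + 8P.
The new intersection has 1048.95 = 10.5P, i.e. P = 99.9, Q = 258.5.
ΔP = 99.9 - 105.9 = -6.

ΔP = -6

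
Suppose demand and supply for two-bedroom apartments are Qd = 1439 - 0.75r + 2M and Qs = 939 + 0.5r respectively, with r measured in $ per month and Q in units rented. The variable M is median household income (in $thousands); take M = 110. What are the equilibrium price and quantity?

r* = 576, Q* = 1227

With M = 110, demand is Qd = 1659 - 0.75r.
The market clears where 1659 - 0.75r = 939 + 0.5r. Rearranging, 1.25r = 720, hence r* = 576.
Plugging r* into demand: Q* = 1659 - 0.75(576) = 1227.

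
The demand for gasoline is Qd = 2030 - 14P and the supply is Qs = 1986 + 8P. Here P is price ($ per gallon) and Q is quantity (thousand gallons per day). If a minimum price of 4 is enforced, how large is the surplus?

Evaluating both curves at the floor price 4 gives Qd = 1974, Qs = 2018.
Surplus = Qs - Qd = 2018 - 1974 = 44.

Surplus = 44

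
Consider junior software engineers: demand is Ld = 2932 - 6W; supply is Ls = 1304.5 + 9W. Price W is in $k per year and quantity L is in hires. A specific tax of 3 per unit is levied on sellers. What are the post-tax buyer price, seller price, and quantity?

W_b = 110.3, W_s = 107.3, L = 2270.2

With a tax of 3 on sellers, they supply based on the net price W_s = W_b - 3, so Ls = 1277.5 + 9W_b.
Equate demand and the shifted supply: 2932 - 6W_b = 1277.5 + 9W_b, giving 15W_b = 1654.5, so W_b = 110.3.
So W_s = 107.3 and the quantity traded is L = 2932 - 6(110.3) = 2270.2.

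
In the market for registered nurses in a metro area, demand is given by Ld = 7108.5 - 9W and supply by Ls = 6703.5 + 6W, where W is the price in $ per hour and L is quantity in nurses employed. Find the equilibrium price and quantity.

W* = 27, L* = 6865.5

Set Ld = Ls: 7108.5 - 9W = 6703.5 + 6W, so 405 = 15W and W* = 27.
Substitute back: L* = 7108.5 - 9(27) = 6865.5.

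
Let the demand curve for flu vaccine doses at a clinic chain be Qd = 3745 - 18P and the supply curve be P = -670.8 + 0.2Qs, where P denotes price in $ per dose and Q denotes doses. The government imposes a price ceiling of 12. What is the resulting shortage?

Shortage = 115

Rewriting in direct form: Qs = 3354 + 5P.
At P = 12: Qd = 3529 and Qs = 3414.
Shortage = Qd - Qs = 3529 - 3414 = 115.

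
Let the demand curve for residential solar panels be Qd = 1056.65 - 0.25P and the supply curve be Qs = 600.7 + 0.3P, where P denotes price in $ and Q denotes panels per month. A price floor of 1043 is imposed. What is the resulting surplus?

Surplus = 117.7

With P fixed at 1043, quantity demanded is 795.9 and quantity supplied is 913.6.
Surplus = Qs - Qd = 913.6 - 795.9 = 117.7.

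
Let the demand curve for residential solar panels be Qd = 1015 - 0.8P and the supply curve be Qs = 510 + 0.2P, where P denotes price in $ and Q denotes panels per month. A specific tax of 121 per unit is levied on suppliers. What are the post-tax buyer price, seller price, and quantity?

Suppliers keep P_s = P_b - 121 per unit, so supply in terms of the buyer price is Qs = 485.8 + 0.2P_b.
Set Qd = Qs: 1015 - 0.8P_b = 485.8 + 0.2P_b, so 529.2 = P_b and P_b = 529.2.
Then P_s = 529.2 - 121 = 408.2 and Q = 1015 - 0.8(529.2) = 591.64.

P_b = 529.2, P_s = 408.2, Q = 591.64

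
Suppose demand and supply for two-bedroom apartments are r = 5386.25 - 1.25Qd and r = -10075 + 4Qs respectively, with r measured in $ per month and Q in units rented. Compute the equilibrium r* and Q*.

r* = 1705, Q* = 2945

In direct form, Qd = 4309 - 0.8r and Qs = 2518.75 + 0.25r.
At equilibrium Qd = Qs, so 4309 - 0.8r = 2518.75 + 0.25r; collecting terms, 1790.25 = 1.05r and r* = 1705.
Then Q* = 4309 - 0.8(1705) = 2945.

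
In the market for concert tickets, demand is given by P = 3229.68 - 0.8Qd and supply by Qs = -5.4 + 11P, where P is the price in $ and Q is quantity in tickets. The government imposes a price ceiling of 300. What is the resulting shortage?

In direct form, Qd = 4037.1 - 1.25P.
With P fixed at 300, quantity demanded is 3662.1 and quantity supplied is 3294.6.
Shortage = Qd - Qs = 3662.1 - 3294.6 = 367.5.

Shortage = 367.5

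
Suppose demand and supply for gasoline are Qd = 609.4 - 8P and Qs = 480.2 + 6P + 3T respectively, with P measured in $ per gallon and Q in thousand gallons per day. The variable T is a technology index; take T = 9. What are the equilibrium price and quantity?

With T = 9, supply is Qs = 507.2 + 6P.
The market clears where 609.4 - 8P = 507.2 + 6P. Rearranging, 14P = 102.2, hence P* = 7.3.
Substitute back: Q* = 609.4 - 8(7.3) = 551.

P* = 7.3, Q* = 551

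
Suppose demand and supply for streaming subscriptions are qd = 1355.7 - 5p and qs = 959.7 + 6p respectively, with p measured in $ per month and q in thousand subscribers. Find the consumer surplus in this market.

Consumer surplus = 138227.049

At equilibrium qd = qs, so 1355.7 - 5p = 959.7 + 6p; collecting terms, 396 = 11p and p* = 36.
Substitute back: q* = 1355.7 - 5(36) = 1175.7.
Demand choke price (qd = 0): p = 1355.7/5 = 271.14. Consumer surplus = ½ × (271.14 - 36) × 1175.7 = 138227.049.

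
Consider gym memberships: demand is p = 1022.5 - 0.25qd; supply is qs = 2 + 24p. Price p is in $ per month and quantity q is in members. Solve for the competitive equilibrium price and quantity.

p* = 146, q* = 3506

Solving each curve for q: qd = 4090 - 4p.
At equilibrium qd = qs, so 4090 - 4p = 2 + 24p; collecting terms, 4088 = 28p and p* = 146.
Plugging p* into demand: q* = 4090 - 4(146) = 3506.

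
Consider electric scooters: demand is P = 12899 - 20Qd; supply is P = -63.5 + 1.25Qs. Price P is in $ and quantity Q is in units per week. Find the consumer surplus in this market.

Solving each curve for Q: Qd = 644.95 - 0.05P and Qs = 50.8 + 0.8P.
Equating demand and supply, 644.95 - 0.05P = 50.8 + 0.8P gives 0.85P = 594.15, so P* = 699.
Then Q* = 644.95 - 0.05(699) = 610.
Demand choke price (Qd = 0): P = 644.95/0.05 = 12899. Consumer surplus = ½ × (12899 - 699) × 610 = 3721000.

Consumer surplus = 3721000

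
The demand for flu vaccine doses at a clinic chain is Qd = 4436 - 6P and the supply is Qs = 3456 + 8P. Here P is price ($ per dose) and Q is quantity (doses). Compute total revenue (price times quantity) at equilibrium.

Total revenue = 281120

The market clears where 4436 - 6P = 3456 + 8P. Rearranging, 14P = 980, hence P* = 70.
Then Q* = 4436 - 6(70) = 4016.
Total revenue = P* × Q* = 70 × 4016 = 281120.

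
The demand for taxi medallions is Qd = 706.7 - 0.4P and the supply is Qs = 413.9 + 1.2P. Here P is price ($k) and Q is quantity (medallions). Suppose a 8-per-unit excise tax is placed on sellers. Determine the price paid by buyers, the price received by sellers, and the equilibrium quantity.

P_b = 189, P_s = 181, Q = 631.1

With a tax of 8 on sellers, they supply based on the net price P_s = P_b - 8, so Qs = 404.3 + 1.2P_b.
Set Qd = Qs: 706.7 - 0.4P_b = 404.3 + 1.2P_b, so 302.4 = 1.6P_b and P_b = 189.
Then P_s = 189 - 8 = 181 and Q = 706.7 - 0.4(189) = 631.1.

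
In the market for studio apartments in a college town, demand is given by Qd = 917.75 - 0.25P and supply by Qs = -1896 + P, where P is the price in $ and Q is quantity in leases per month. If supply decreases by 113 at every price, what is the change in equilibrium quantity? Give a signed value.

ΔQ = -22.6

The market clears where 917.75 - 0.25P = -1896 + P. Rearranging, 1.25P = 2813.75, hence P* = 2251.
Substitute back: Q* = 917.75 - 0.25(2251) = 355.
After the shift, supply is Qs = -2009 + P.
New equilibrium: 2926.75 = 1.25P, so P = 2341.4 and Q = 332.4.
ΔQ = 332.4 - 355 = -22.6.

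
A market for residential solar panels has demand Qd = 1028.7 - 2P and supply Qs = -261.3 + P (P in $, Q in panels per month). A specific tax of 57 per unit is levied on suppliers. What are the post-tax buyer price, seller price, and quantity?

P_b = 449, P_s = 392, Q = 130.7

Suppliers keep P_s = P_b - 57 per unit, so supply in terms of the buyer price is Qs = -318.3 + P_b.
Market clearing requires 1028.7 - 2P_b = -318.3 + P_b; hence 1347 = 3P_b and P_b = 449.
So P_s = 392 and the quantity traded is Q = 1028.7 - 2(449) = 130.7.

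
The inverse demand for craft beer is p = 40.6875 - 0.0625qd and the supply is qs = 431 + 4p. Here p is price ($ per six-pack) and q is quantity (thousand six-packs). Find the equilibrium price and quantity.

p* = 11, q* = 475

In direct form, qd = 651 - 16p.
The market clears where 651 - 16p = 431 + 4p. Rearranging, 20p = 220, hence p* = 11.
From the demand curve, q* = 651 - 16(11) = 475.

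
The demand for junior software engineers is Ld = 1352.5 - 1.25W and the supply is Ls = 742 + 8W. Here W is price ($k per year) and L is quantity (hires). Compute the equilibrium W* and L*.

W* = 66, L* = 1270

At equilibrium Ld = Ls, so 1352.5 - 1.25W = 742 + 8W; collecting terms, 610.5 = 9.25W and W* = 66.
Substitute back: L* = 1352.5 - 1.25(66) = 1270.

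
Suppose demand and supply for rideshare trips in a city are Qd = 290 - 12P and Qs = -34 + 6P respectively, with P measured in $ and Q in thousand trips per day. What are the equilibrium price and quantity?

P* = 18, Q* = 74

Equating demand and supply, 290 - 12P = -34 + 6P gives 18P = 324, so P* = 18.
Then Q* = 290 - 12(18) = 74.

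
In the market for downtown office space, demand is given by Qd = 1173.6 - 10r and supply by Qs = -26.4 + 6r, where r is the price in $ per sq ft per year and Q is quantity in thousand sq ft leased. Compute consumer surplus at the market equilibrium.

Set Qd = Qs: 1173.6 - 10r = -26.4 + 6r, so 1200 = 16r and r* = 75.
Then Q* = 1173.6 - 10(75) = 423.6.
Demand choke price (Qd = 0): r = 1173.6/10 = 117.36. Consumer surplus = ½ × (117.36 - 75) × 423.6 = 8971.848.

Consumer surplus = 8971.848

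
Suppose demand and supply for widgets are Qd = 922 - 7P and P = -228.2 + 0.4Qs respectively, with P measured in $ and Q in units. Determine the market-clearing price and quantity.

Inverting to quantity form: Qs = 570.5 + 2.5P.
The market clears where 922 - 7P = 570.5 + 2.5P. Rearranging, 9.5P = 351.5, hence P* = 37.
Then Q* = 922 - 7(37) = 663.

P* = 37, Q* = 663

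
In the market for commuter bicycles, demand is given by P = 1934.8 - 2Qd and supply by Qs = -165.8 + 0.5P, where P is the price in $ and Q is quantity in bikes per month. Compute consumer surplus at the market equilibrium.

Inverting to quantity form: Qd = 967.4 - 0.5P.
The market clears where 967.4 - 0.5P = -165.8 + 0.5P. Rearranging, P = 1133.2, hence P* = 1133.2.
Then Q* = 967.4 - 0.5(1133.2) = 400.8.
Demand choke price (Qd = 0): P = 967.4/0.5 = 1934.8. Consumer surplus = ½ × (1934.8 - 1133.2) × 400.8 = 160640.64.

Consumer surplus = 160640.64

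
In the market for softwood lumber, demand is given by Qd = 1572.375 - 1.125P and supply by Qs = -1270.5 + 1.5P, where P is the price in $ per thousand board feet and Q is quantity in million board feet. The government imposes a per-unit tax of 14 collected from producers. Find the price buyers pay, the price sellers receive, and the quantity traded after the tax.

P_b = 1091, P_s = 1077, Q = 345

Producers keep P_s = P_b - 14 per unit, so supply in terms of the buyer price is Qs = -1291.5 + 1.5P_b.
Set Qd = Qs: 1572.375 - 1.125P_b = -1291.5 + 1.5P_b, so 2863.875 = 2.625P_b and P_b = 1091.
So P_s = 1077 and the quantity traded is Q = 1572.375 - 1.125(1091) = 345.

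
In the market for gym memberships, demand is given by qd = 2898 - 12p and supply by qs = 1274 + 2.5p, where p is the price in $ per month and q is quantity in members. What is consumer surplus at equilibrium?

Consumer surplus = 100621.5

At equilibrium qd = qs, so 2898 - 12p = 1274 + 2.5p; collecting terms, 1624 = 14.5p and p* = 112.
From the demand curve, q* = 2898 - 12(112) = 1554.
Demand choke price (qd = 0): p = 2898/12 = 241.5. Consumer surplus = ½ × (241.5 - 112) × 1554 = 100621.5.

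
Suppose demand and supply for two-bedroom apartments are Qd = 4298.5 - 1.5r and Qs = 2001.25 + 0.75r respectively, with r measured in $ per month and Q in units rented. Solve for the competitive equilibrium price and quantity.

The market clears where 4298.5 - 1.5r = 2001.25 + 0.75r. Rearranging, 2.25r = 2297.25, hence r* = 1021.
Substitute back: Q* = 4298.5 - 1.5(1021) = 2767.

r* = 1021, Q* = 2767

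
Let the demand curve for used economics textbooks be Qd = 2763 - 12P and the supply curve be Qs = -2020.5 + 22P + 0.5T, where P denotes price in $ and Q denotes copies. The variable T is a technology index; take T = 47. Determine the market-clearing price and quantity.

P* = 140, Q* = 1083

With T = 47, supply is Qs = -1997 + 22P.
Equating demand and supply, 2763 - 12P = -1997 + 22P gives 34P = 4760, so P* = 140.
From the demand curve, Q* = 2763 - 12(140) = 1083.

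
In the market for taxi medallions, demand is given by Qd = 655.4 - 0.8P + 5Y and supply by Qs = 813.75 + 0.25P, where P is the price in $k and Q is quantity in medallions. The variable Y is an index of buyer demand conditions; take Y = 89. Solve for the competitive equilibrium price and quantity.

With Y = 89, demand is Qd = 1100.4 - 0.8P.
At equilibrium Qd = Qs, so 1100.4 - 0.8P = 813.75 + 0.25P; collecting terms, 286.65 = 1.05P and P* = 273.
Then Q* = 1100.4 - 0.8(273) = 882.

P* = 273, Q* = 882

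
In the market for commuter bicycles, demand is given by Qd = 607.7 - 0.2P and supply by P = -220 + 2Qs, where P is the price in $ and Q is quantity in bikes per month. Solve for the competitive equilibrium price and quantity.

P* = 711, Q* = 465.5

Rewriting in direct form: Qs = 110 + 0.5P.
Set Qd = Qs: 607.7 - 0.2P = 110 + 0.5P, so 497.7 = 0.7P and P* = 711.
Plugging P* into demand: Q* = 607.7 - 0.2(711) = 465.5.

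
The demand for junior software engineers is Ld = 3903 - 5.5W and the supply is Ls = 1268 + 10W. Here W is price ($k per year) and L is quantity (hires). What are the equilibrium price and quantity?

Equating demand and supply, 3903 - 5.5W = 1268 + 10W gives 15.5W = 2635, so W* = 170.
From the demand curve, L* = 3903 - 5.5(170) = 2968.

W* = 170, L* = 2968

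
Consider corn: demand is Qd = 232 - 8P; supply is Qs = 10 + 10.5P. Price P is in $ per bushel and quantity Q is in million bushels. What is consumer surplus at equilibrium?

Consumer surplus = 1156

The market clears where 232 - 8P = 10 + 10.5P. Rearranging, 18.5P = 222, hence P* = 12.
Then Q* = 232 - 8(12) = 136.
Demand choke price (Qd = 0): P = 232/8 = 29. Consumer surplus = ½ × (29 - 12) × 136 = 1156.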